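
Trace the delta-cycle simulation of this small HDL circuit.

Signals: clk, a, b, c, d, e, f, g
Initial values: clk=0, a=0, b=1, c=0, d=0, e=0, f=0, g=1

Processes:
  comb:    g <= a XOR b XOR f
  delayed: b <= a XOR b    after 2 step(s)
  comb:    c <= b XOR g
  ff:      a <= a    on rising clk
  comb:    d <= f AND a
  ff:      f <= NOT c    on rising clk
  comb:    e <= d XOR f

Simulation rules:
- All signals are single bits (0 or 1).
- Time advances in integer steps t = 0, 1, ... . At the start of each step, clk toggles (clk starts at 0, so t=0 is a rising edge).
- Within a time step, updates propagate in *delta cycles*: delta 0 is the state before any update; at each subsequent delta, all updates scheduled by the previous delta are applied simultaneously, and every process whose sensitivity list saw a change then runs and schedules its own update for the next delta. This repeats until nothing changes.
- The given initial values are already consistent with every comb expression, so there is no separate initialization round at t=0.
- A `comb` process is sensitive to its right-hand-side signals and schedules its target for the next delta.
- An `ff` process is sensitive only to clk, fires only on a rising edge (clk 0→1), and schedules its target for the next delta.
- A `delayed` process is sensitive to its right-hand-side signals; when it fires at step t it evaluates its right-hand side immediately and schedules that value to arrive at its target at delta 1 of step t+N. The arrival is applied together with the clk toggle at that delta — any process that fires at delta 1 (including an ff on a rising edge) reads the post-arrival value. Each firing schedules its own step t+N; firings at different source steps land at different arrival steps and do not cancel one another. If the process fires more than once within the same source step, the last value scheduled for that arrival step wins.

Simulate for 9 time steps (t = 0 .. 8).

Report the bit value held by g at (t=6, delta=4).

t=0 Δ0: b=1 f=0 e=0 d=0 clk=0 c=0 a=0 g=1
  Δ1: clk:0→1
  Δ2: f:0→1
  Δ3: e:0→1, g:1→0
  Δ4: c:0→1
  (4Δ to stable)
t=1 Δ0: b=1 f=1 e=1 d=0 clk=1 c=1 a=0 g=0
  Δ1: clk:1→0
  (1Δ to stable)
t=2 Δ0: b=1 f=1 e=1 d=0 clk=0 c=1 a=0 g=0
  Δ1: clk:0→1
  Δ2: f:1→0
  Δ3: e:1→0, g:0→1
  Δ4: c:1→0
  (4Δ to stable)
t=3 Δ0: b=1 f=0 e=0 d=0 clk=1 c=0 a=0 g=1
  Δ1: clk:1→0
  (1Δ to stable)
t=4 Δ0: b=1 f=0 e=0 d=0 clk=0 c=0 a=0 g=1
  Δ1: clk:0→1
  Δ2: f:0→1
  Δ3: e:0→1, g:1→0
  Δ4: c:0→1
  (4Δ to stable)
t=5 Δ0: b=1 f=1 e=1 d=0 clk=1 c=1 a=0 g=0
  Δ1: clk:1→0
  (1Δ to stable)
t=6 Δ0: b=1 f=1 e=1 d=0 clk=0 c=1 a=0 g=0
  Δ1: clk:0→1
  Δ2: f:1→0
  Δ3: e:1→0, g:0→1
  Δ4: c:1→0
  (4Δ to stable)
t=7 Δ0: b=1 f=0 e=0 d=0 clk=1 c=0 a=0 g=1
  Δ1: clk:1→0
  (1Δ to stable)
t=8 Δ0: b=1 f=0 e=0 d=0 clk=0 c=0 a=0 g=1
  Δ1: clk:0→1
  Δ2: f:0→1
  Δ3: e:0→1, g:1→0
  Δ4: c:0→1
  (4Δ to stable)

1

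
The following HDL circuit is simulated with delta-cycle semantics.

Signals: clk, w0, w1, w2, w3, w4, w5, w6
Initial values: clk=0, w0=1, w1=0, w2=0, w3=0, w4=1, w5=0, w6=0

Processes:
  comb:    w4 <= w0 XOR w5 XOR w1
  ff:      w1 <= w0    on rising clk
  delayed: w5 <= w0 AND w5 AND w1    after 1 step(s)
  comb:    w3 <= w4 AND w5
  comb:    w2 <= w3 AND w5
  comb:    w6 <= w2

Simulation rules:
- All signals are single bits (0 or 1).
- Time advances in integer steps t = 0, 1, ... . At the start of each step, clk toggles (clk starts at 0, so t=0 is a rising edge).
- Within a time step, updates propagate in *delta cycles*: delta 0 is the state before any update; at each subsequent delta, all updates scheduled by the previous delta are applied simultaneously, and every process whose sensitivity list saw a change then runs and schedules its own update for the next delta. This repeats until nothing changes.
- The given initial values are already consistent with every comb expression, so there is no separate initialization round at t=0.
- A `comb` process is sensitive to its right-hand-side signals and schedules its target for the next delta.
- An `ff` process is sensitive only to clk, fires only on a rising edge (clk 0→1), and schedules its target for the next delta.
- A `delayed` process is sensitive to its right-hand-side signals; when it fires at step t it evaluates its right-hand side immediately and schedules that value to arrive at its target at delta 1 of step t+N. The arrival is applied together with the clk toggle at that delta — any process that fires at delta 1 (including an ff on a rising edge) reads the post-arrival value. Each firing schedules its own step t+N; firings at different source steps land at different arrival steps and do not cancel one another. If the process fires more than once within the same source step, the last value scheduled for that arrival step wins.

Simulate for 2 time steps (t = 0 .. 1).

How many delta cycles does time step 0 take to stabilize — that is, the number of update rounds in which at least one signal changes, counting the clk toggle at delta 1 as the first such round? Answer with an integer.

[bits: w1,w0,clk,w3,w5,w2,w6,w4]
t=0: Δ0=01000001 Δ1=01100001 Δ2=11100001 Δ3=11100000 | 3Δ
t=1: Δ0=11100000 Δ1=11000000 | 1Δ

3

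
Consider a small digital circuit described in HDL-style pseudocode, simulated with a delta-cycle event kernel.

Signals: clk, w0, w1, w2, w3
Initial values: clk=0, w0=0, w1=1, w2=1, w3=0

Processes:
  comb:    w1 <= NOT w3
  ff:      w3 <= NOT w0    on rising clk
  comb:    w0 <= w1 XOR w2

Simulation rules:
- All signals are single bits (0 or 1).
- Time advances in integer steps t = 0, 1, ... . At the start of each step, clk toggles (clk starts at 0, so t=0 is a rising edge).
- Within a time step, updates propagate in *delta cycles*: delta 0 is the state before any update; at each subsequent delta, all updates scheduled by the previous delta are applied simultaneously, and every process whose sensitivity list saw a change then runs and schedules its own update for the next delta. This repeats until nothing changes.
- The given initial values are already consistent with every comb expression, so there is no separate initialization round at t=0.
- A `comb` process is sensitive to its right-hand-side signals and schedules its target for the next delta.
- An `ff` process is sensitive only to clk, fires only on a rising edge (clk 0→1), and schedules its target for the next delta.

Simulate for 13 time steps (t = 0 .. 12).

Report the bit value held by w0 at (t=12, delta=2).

0

[bits: w0,clk,w3,w2,w1]
t=0: Δ0=00011 Δ1=01011 Δ2=01111 Δ3=01110 Δ4=11110 | 4Δ
t=1: Δ0=11110 Δ1=10110 | 1Δ
t=2: Δ0=10110 Δ1=11110 Δ2=11010 Δ3=11011 Δ4=01011 | 4Δ
t=3: Δ0=01011 Δ1=00011 | 1Δ
t=4: Δ0=00011 Δ1=01011 Δ2=01111 Δ3=01110 Δ4=11110 | 4Δ
t=5: Δ0=11110 Δ1=10110 | 1Δ
t=6: Δ0=10110 Δ1=11110 Δ2=11010 Δ3=11011 Δ4=01011 | 4Δ
t=7: Δ0=01011 Δ1=00011 | 1Δ
t=8: Δ0=00011 Δ1=01011 Δ2=01111 Δ3=01110 Δ4=11110 | 4Δ
t=9: Δ0=11110 Δ1=10110 | 1Δ
t=10: Δ0=10110 Δ1=11110 Δ2=11010 Δ3=11011 Δ4=01011 | 4Δ
t=11: Δ0=01011 Δ1=00011 | 1Δ
t=12: Δ0=00011 Δ1=01011 Δ2=01111 Δ3=01110 Δ4=11110 | 4Δ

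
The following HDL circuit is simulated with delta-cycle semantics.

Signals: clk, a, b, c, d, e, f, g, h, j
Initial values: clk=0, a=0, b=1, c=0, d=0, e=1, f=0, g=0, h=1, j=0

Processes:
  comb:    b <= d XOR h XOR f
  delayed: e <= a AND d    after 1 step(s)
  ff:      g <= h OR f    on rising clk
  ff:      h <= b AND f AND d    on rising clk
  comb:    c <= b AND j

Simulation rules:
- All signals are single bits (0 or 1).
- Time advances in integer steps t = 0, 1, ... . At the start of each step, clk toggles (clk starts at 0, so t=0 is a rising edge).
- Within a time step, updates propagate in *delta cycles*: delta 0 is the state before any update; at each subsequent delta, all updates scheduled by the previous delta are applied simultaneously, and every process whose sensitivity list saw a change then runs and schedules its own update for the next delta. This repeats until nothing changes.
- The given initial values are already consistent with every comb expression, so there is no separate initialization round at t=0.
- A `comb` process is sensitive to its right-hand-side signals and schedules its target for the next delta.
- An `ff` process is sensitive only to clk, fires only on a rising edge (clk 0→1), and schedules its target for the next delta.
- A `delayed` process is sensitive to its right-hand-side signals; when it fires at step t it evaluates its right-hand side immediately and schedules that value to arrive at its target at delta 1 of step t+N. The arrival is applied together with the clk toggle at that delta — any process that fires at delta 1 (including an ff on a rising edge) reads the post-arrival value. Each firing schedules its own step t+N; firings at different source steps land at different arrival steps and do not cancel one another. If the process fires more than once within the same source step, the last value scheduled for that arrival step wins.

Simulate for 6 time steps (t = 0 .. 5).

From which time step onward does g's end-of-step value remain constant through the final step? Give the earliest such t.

t0.Δ0 g=0 d=0 c=0 f=0 e=1 clk=0 h=1 a=0 j=0 b=1
t0.Δ1 g=0 d=0 c=0 f=0 e=1 clk=1 h=1 a=0 j=0 b=1
t0.Δ2 g=1 d=0 c=0 f=0 e=1 clk=1 h=0 a=0 j=0 b=1
t0.Δ3 g=1 d=0 c=0 f=0 e=1 clk=1 h=0 a=0 j=0 b=0
t1.Δ0 g=1 d=0 c=0 f=0 e=1 clk=1 h=0 a=0 j=0 b=0
t1.Δ1 g=1 d=0 c=0 f=0 e=1 clk=0 h=0 a=0 j=0 b=0
t2.Δ0 g=1 d=0 c=0 f=0 e=1 clk=0 h=0 a=0 j=0 b=0
t2.Δ1 g=1 d=0 c=0 f=0 e=1 clk=1 h=0 a=0 j=0 b=0
t2.Δ2 g=0 d=0 c=0 f=0 e=1 clk=1 h=0 a=0 j=0 b=0
t3.Δ0 g=0 d=0 c=0 f=0 e=1 clk=1 h=0 a=0 j=0 b=0
t3.Δ1 g=0 d=0 c=0 f=0 e=1 clk=0 h=0 a=0 j=0 b=0
t4.Δ0 g=0 d=0 c=0 f=0 e=1 clk=0 h=0 a=0 j=0 b=0
t4.Δ1 g=0 d=0 c=0 f=0 e=1 clk=1 h=0 a=0 j=0 b=0
t5.Δ0 g=0 d=0 c=0 f=0 e=1 clk=1 h=0 a=0 j=0 b=0
t5.Δ1 g=0 d=0 c=0 f=0 e=1 clk=0 h=0 a=0 j=0 b=0

2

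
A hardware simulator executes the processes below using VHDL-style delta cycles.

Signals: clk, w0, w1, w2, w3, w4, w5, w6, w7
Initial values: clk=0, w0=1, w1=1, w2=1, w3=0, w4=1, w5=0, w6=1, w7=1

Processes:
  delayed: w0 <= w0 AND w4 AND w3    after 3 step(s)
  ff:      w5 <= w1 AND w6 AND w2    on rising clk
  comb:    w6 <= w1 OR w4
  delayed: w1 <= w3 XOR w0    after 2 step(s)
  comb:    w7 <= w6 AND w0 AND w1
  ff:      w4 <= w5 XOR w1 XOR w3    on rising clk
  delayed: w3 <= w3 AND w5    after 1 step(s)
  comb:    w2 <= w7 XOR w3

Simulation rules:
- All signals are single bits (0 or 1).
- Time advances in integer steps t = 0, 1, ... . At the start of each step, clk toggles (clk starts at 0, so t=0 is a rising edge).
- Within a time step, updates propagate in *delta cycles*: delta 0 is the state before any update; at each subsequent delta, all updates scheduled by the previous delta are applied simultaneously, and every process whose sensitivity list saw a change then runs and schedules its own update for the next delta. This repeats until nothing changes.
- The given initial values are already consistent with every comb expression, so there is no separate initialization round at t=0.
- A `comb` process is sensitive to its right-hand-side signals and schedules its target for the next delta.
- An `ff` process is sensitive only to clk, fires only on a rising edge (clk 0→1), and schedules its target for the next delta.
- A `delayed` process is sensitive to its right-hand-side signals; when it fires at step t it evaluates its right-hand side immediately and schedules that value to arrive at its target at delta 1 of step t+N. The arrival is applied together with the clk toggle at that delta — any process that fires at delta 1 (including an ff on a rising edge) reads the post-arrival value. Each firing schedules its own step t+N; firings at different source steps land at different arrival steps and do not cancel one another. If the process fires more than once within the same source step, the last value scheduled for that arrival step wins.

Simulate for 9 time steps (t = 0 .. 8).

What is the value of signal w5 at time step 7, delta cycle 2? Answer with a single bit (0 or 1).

[bits: w0,w4,w5,w7,w1,w6,w2,w3,clk]
t=0: Δ0=110111100 Δ1=110111101 Δ2=111111101 | 2Δ
t=1: Δ0=111111101 Δ1=111111100 | 1Δ
t=2: Δ0=111111100 Δ1=111111101 Δ2=101111101 | 2Δ
t=3: Δ0=101111101 Δ1=101111100 | 1Δ
t=4: Δ0=101111100 Δ1=101111101 | 1Δ
t=5: Δ0=101111101 Δ1=001111100 Δ2=001011100 Δ3=001011000 | 3Δ
t=6: Δ0=001011000 Δ1=001011001 Δ2=000011001 | 2Δ
t=7: Δ0=000011001 Δ1=000001000 Δ2=000000000 | 2Δ
t=8: Δ0=000000000 Δ1=000000001 | 1Δ

0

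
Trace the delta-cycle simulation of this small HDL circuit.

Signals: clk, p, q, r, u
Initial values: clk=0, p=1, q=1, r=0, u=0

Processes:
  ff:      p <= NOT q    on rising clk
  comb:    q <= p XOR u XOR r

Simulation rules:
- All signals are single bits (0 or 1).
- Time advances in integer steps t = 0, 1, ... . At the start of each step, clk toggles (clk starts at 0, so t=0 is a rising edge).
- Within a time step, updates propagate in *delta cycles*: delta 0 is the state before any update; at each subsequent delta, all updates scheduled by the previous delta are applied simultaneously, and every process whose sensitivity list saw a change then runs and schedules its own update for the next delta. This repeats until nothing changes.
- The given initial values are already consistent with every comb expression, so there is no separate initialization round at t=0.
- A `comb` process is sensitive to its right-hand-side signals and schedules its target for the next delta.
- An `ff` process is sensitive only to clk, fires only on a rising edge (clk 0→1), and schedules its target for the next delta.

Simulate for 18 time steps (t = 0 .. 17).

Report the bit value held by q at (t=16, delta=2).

1

t0.Δ0 q=1 p=1 u=0 r=0 clk=0
t0.Δ1 q=1 p=1 u=0 r=0 clk=1
t0.Δ2 q=1 p=0 u=0 r=0 clk=1
t0.Δ3 q=0 p=0 u=0 r=0 clk=1
t1.Δ0 q=0 p=0 u=0 r=0 clk=1
t1.Δ1 q=0 p=0 u=0 r=0 clk=0
t2.Δ0 q=0 p=0 u=0 r=0 clk=0
t2.Δ1 q=0 p=0 u=0 r=0 clk=1
t2.Δ2 q=0 p=1 u=0 r=0 clk=1
t2.Δ3 q=1 p=1 u=0 r=0 clk=1
t3.Δ0 q=1 p=1 u=0 r=0 clk=1
t3.Δ1 q=1 p=1 u=0 r=0 clk=0
t4.Δ0 q=1 p=1 u=0 r=0 clk=0
t4.Δ1 q=1 p=1 u=0 r=0 clk=1
t4.Δ2 q=1 p=0 u=0 r=0 clk=1
t4.Δ3 q=0 p=0 u=0 r=0 clk=1
t5.Δ0 q=0 p=0 u=0 r=0 clk=1
t5.Δ1 q=0 p=0 u=0 r=0 clk=0
t6.Δ0 q=0 p=0 u=0 r=0 clk=0
t6.Δ1 q=0 p=0 u=0 r=0 clk=1
t6.Δ2 q=0 p=1 u=0 r=0 clk=1
t6.Δ3 q=1 p=1 u=0 r=0 clk=1
t7.Δ0 q=1 p=1 u=0 r=0 clk=1
t7.Δ1 q=1 p=1 u=0 r=0 clk=0
t8.Δ0 q=1 p=1 u=0 r=0 clk=0
t8.Δ1 q=1 p=1 u=0 r=0 clk=1
t8.Δ2 q=1 p=0 u=0 r=0 clk=1
t8.Δ3 q=0 p=0 u=0 r=0 clk=1
t9.Δ0 q=0 p=0 u=0 r=0 clk=1
t9.Δ1 q=0 p=0 u=0 r=0 clk=0
t10.Δ0 q=0 p=0 u=0 r=0 clk=0
t10.Δ1 q=0 p=0 u=0 r=0 clk=1
t10.Δ2 q=0 p=1 u=0 r=0 clk=1
t10.Δ3 q=1 p=1 u=0 r=0 clk=1
t11.Δ0 q=1 p=1 u=0 r=0 clk=1
t11.Δ1 q=1 p=1 u=0 r=0 clk=0
t12.Δ0 q=1 p=1 u=0 r=0 clk=0
t12.Δ1 q=1 p=1 u=0 r=0 clk=1
t12.Δ2 q=1 p=0 u=0 r=0 clk=1
t12.Δ3 q=0 p=0 u=0 r=0 clk=1
t13.Δ0 q=0 p=0 u=0 r=0 clk=1
t13.Δ1 q=0 p=0 u=0 r=0 clk=0
t14.Δ0 q=0 p=0 u=0 r=0 clk=0
t14.Δ1 q=0 p=0 u=0 r=0 clk=1
t14.Δ2 q=0 p=1 u=0 r=0 clk=1
t14.Δ3 q=1 p=1 u=0 r=0 clk=1
t15.Δ0 q=1 p=1 u=0 r=0 clk=1
t15.Δ1 q=1 p=1 u=0 r=0 clk=0
t16.Δ0 q=1 p=1 u=0 r=0 clk=0
t16.Δ1 q=1 p=1 u=0 r=0 clk=1
t16.Δ2 q=1 p=0 u=0 r=0 clk=1
t16.Δ3 q=0 p=0 u=0 r=0 clk=1
t17.Δ0 q=0 p=0 u=0 r=0 clk=1
t17.Δ1 q=0 p=0 u=0 r=0 clk=0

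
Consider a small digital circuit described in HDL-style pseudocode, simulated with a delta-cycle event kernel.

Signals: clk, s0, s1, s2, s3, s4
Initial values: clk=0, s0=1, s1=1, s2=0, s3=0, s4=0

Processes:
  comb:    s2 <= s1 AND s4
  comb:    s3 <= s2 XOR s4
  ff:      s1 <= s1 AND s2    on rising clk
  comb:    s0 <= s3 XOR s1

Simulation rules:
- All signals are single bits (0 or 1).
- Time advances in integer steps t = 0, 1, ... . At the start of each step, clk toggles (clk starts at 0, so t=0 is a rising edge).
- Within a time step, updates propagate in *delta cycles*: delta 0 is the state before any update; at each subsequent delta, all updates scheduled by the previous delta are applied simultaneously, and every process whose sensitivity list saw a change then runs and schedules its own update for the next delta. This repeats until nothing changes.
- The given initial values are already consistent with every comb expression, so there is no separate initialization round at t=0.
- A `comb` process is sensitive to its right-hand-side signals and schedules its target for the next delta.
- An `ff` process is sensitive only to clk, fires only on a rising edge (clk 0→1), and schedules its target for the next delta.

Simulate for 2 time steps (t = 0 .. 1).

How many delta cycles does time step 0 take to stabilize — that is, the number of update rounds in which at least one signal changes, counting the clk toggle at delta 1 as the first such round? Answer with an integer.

3

t0.Δ0 s3=0 s1=1 s2=0 s0=1 s4=0 clk=0
t0.Δ1 s3=0 s1=1 s2=0 s0=1 s4=0 clk=1
t0.Δ2 s3=0 s1=0 s2=0 s0=1 s4=0 clk=1
t0.Δ3 s3=0 s1=0 s2=0 s0=0 s4=0 clk=1
t1.Δ0 s3=0 s1=0 s2=0 s0=0 s4=0 clk=1
t1.Δ1 s3=0 s1=0 s2=0 s0=0 s4=0 clk=0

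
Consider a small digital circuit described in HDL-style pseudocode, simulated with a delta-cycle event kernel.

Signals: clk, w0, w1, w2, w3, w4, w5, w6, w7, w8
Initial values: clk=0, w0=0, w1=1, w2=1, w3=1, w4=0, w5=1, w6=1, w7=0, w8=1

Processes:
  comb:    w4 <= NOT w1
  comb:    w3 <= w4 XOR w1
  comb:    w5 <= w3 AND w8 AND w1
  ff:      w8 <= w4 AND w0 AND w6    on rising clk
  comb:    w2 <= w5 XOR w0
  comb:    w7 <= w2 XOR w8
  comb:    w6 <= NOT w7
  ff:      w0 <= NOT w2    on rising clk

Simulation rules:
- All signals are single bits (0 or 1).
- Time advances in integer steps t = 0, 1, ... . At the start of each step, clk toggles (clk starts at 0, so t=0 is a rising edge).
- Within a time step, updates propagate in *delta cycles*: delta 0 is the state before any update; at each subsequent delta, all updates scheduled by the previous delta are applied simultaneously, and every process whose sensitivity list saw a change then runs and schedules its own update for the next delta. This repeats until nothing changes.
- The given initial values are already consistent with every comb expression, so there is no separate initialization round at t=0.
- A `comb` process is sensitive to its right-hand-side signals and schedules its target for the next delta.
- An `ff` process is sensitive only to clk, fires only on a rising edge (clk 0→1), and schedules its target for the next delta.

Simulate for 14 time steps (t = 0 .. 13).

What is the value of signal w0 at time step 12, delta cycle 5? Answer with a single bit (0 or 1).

0

[bits: w2,w3,w0,w5,w7,w4,clk,w6,w8,w1]
t=0: Δ0=1101000111 Δ1=1101001111 Δ2=1101001101 Δ3=1100101101 Δ4=0100101001 Δ5=0100001001 Δ6=0100001101 | 6Δ
t=1: Δ0=0100001101 Δ1=0100000101 | 1Δ
t=2: Δ0=0100000101 Δ1=0100001101 Δ2=0110001101 Δ3=1110001101 Δ4=1110101101 Δ5=1110101001 | 5Δ
t=3: Δ0=1110101001 Δ1=1110100001 | 1Δ
t=4: Δ0=1110100001 Δ1=1110101001 Δ2=1100101001 Δ3=0100101001 Δ4=0100001001 Δ5=0100001101 | 5Δ
t=5: Δ0=0100001101 Δ1=0100000101 | 1Δ
t=6: Δ0=0100000101 Δ1=0100001101 Δ2=0110001101 Δ3=1110001101 Δ4=1110101101 Δ5=1110101001 | 5Δ
t=7: Δ0=1110101001 Δ1=1110100001 | 1Δ
t=8: Δ0=1110100001 Δ1=1110101001 Δ2=1100101001 Δ3=0100101001 Δ4=0100001001 Δ5=0100001101 | 5Δ
t=9: Δ0=0100001101 Δ1=0100000101 | 1Δ
t=10: Δ0=0100000101 Δ1=0100001101 Δ2=0110001101 Δ3=1110001101 Δ4=1110101101 Δ5=1110101001 | 5Δ
t=11: Δ0=1110101001 Δ1=1110100001 | 1Δ
t=12: Δ0=1110100001 Δ1=1110101001 Δ2=1100101001 Δ3=0100101001 Δ4=0100001001 Δ5=0100001101 | 5Δ
t=13: Δ0=0100001101 Δ1=0100000101 | 1Δ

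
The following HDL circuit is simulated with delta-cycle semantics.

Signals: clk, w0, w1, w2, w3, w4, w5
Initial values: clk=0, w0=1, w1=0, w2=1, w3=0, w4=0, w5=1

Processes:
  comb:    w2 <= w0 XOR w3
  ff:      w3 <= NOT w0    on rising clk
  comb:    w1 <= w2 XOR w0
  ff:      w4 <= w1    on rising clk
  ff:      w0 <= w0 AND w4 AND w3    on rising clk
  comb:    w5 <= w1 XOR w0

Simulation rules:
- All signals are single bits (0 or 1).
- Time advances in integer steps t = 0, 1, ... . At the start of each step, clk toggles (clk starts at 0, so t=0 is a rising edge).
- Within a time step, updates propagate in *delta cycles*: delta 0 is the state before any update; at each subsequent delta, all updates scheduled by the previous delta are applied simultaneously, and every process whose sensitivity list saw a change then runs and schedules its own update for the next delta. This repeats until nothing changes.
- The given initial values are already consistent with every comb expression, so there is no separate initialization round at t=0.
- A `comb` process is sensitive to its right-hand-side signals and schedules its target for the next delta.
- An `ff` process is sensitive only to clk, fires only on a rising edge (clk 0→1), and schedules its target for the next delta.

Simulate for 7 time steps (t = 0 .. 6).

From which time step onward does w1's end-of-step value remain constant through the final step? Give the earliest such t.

2

t0.Δ0 w5=1 w4=0 w2=1 w0=1 w3=0 w1=0 clk=0
t0.Δ1 w5=1 w4=0 w2=1 w0=1 w3=0 w1=0 clk=1
t0.Δ2 w5=1 w4=0 w2=1 w0=0 w3=0 w1=0 clk=1
t0.Δ3 w5=0 w4=0 w2=0 w0=0 w3=0 w1=1 clk=1
t0.Δ4 w5=1 w4=0 w2=0 w0=0 w3=0 w1=0 clk=1
t0.Δ5 w5=0 w4=0 w2=0 w0=0 w3=0 w1=0 clk=1
t1.Δ0 w5=0 w4=0 w2=0 w0=0 w3=0 w1=0 clk=1
t1.Δ1 w5=0 w4=0 w2=0 w0=0 w3=0 w1=0 clk=0
t2.Δ0 w5=0 w4=0 w2=0 w0=0 w3=0 w1=0 clk=0
t2.Δ1 w5=0 w4=0 w2=0 w0=0 w3=0 w1=0 clk=1
t2.Δ2 w5=0 w4=0 w2=0 w0=0 w3=1 w1=0 clk=1
t2.Δ3 w5=0 w4=0 w2=1 w0=0 w3=1 w1=0 clk=1
t2.Δ4 w5=0 w4=0 w2=1 w0=0 w3=1 w1=1 clk=1
t2.Δ5 w5=1 w4=0 w2=1 w0=0 w3=1 w1=1 clk=1
t3.Δ0 w5=1 w4=0 w2=1 w0=0 w3=1 w1=1 clk=1
t3.Δ1 w5=1 w4=0 w2=1 w0=0 w3=1 w1=1 clk=0
t4.Δ0 w5=1 w4=0 w2=1 w0=0 w3=1 w1=1 clk=0
t4.Δ1 w5=1 w4=0 w2=1 w0=0 w3=1 w1=1 clk=1
t4.Δ2 w5=1 w4=1 w2=1 w0=0 w3=1 w1=1 clk=1
t5.Δ0 w5=1 w4=1 w2=1 w0=0 w3=1 w1=1 clk=1
t5.Δ1 w5=1 w4=1 w2=1 w0=0 w3=1 w1=1 clk=0
t6.Δ0 w5=1 w4=1 w2=1 w0=0 w3=1 w1=1 clk=0
t6.Δ1 w5=1 w4=1 w2=1 w0=0 w3=1 w1=1 clk=1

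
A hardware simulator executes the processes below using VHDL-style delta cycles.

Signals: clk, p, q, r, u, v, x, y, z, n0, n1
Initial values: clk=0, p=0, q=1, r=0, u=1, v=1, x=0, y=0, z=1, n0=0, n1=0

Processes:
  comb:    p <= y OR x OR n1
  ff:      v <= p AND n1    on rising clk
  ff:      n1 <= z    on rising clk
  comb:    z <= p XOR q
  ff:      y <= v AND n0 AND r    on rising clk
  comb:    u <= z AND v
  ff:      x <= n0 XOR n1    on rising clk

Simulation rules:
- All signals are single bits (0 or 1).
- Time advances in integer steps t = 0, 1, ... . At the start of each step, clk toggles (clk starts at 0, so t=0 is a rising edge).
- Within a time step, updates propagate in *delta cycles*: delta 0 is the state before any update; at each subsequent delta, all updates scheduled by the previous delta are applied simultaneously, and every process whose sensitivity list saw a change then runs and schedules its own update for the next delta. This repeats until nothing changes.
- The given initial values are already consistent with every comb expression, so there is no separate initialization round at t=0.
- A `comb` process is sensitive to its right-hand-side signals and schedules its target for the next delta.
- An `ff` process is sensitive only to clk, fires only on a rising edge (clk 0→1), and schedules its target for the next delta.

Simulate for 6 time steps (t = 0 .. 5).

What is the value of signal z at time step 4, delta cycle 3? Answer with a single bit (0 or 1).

0

[bits: n1,n0,u,v,z,y,r,clk,q,x,p]
t=0: Δ0=00111000100 Δ1=00111001100 Δ2=10101001100 Δ3=10001001101 Δ4=10000001101 | 4Δ
t=1: Δ0=10000001101 Δ1=10000000101 | 1Δ
t=2: Δ0=10000000101 Δ1=10000001101 Δ2=00010001111 | 2Δ
t=3: Δ0=00010001111 Δ1=00010000111 | 1Δ
t=4: Δ0=00010000111 Δ1=00010001111 Δ2=00000001101 Δ3=00000001100 Δ4=00001001100 | 4Δ
t=5: Δ0=00001001100 Δ1=00001000100 | 1Δ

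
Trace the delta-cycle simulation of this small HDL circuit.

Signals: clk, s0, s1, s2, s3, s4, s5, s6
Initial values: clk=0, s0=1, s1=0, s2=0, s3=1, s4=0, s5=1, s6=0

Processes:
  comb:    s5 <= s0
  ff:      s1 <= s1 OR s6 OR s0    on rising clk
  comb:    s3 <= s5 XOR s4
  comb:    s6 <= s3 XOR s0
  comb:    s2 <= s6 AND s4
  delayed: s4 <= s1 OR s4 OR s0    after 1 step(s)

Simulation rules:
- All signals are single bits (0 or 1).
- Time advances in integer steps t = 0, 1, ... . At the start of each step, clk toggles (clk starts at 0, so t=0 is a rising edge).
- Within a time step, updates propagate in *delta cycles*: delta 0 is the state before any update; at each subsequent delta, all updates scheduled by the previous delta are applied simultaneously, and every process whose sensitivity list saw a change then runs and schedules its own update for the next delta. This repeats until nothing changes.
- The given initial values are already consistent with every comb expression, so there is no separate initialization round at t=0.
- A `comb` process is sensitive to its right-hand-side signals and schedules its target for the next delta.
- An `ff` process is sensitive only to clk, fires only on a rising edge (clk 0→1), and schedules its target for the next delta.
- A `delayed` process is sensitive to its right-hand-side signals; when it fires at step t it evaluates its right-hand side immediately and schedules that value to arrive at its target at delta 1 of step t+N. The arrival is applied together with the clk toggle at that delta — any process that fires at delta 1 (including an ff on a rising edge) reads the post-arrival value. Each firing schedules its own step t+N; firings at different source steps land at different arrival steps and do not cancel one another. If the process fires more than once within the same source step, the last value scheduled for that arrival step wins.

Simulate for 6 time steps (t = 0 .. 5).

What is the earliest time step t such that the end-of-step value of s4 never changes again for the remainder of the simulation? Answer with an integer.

1

[bits: s1,s3,s5,s6,s0,clk,s4,s2]
t=0: Δ0=01101000 Δ1=01101100 Δ2=11101100 | 2Δ
t=1: Δ0=11101100 Δ1=11101010 Δ2=10101010 Δ3=10111010 Δ4=10111011 | 4Δ
t=2: Δ0=10111011 Δ1=10111111 | 1Δ
t=3: Δ0=10111111 Δ1=10111011 | 1Δ
t=4: Δ0=10111011 Δ1=10111111 | 1Δ
t=5: Δ0=10111111 Δ1=10111011 | 1Δ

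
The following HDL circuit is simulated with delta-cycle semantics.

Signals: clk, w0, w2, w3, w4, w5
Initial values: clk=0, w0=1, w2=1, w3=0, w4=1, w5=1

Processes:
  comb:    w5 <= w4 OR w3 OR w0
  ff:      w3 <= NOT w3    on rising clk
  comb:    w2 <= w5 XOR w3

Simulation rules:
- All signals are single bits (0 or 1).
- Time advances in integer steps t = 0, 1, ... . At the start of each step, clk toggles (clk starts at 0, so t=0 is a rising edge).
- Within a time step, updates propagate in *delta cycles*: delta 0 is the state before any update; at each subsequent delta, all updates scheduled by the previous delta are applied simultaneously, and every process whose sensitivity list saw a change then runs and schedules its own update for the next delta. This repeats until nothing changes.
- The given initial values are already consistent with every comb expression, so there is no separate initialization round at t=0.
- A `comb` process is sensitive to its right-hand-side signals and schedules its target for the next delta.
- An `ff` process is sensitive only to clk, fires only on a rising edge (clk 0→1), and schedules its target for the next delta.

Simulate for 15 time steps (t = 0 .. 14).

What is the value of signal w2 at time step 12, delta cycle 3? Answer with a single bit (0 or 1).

[bits: clk,w3,w2,w0,w5,w4]
t=0: Δ0=001111 Δ1=101111 Δ2=111111 Δ3=110111 | 3Δ
t=1: Δ0=110111 Δ1=010111 | 1Δ
t=2: Δ0=010111 Δ1=110111 Δ2=100111 Δ3=101111 | 3Δ
t=3: Δ0=101111 Δ1=001111 | 1Δ
t=4: Δ0=001111 Δ1=101111 Δ2=111111 Δ3=110111 | 3Δ
t=5: Δ0=110111 Δ1=010111 | 1Δ
t=6: Δ0=010111 Δ1=110111 Δ2=100111 Δ3=101111 | 3Δ
t=7: Δ0=101111 Δ1=001111 | 1Δ
t=8: Δ0=001111 Δ1=101111 Δ2=111111 Δ3=110111 | 3Δ
t=9: Δ0=110111 Δ1=010111 | 1Δ
t=10: Δ0=010111 Δ1=110111 Δ2=100111 Δ3=101111 | 3Δ
t=11: Δ0=101111 Δ1=001111 | 1Δ
t=12: Δ0=001111 Δ1=101111 Δ2=111111 Δ3=110111 | 3Δ
t=13: Δ0=110111 Δ1=010111 | 1Δ
t=14: Δ0=010111 Δ1=110111 Δ2=100111 Δ3=101111 | 3Δ

0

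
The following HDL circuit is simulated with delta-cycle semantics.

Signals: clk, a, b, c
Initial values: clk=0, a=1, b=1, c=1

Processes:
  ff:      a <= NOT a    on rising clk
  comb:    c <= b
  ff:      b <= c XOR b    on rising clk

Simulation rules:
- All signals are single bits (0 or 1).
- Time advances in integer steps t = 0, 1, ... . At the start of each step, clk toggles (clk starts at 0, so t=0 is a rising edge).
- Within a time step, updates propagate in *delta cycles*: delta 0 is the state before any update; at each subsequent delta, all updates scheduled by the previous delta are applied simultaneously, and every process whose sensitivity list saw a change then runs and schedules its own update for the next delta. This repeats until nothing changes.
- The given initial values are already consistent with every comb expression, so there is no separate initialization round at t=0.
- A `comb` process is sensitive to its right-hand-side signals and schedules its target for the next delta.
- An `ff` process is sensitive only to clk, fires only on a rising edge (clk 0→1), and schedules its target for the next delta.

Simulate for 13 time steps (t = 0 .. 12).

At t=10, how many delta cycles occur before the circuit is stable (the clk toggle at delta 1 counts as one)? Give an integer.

2

t0.Δ0 c=1 clk=0 a=1 b=1
t0.Δ1 c=1 clk=1 a=1 b=1
t0.Δ2 c=1 clk=1 a=0 b=0
t0.Δ3 c=0 clk=1 a=0 b=0
t1.Δ0 c=0 clk=1 a=0 b=0
t1.Δ1 c=0 clk=0 a=0 b=0
t2.Δ0 c=0 clk=0 a=0 b=0
t2.Δ1 c=0 clk=1 a=0 b=0
t2.Δ2 c=0 clk=1 a=1 b=0
t3.Δ0 c=0 clk=1 a=1 b=0
t3.Δ1 c=0 clk=0 a=1 b=0
t4.Δ0 c=0 clk=0 a=1 b=0
t4.Δ1 c=0 clk=1 a=1 b=0
t4.Δ2 c=0 clk=1 a=0 b=0
t5.Δ0 c=0 clk=1 a=0 b=0
t5.Δ1 c=0 clk=0 a=0 b=0
t6.Δ0 c=0 clk=0 a=0 b=0
t6.Δ1 c=0 clk=1 a=0 b=0
t6.Δ2 c=0 clk=1 a=1 b=0
t7.Δ0 c=0 clk=1 a=1 b=0
t7.Δ1 c=0 clk=0 a=1 b=0
t8.Δ0 c=0 clk=0 a=1 b=0
t8.Δ1 c=0 clk=1 a=1 b=0
t8.Δ2 c=0 clk=1 a=0 b=0
t9.Δ0 c=0 clk=1 a=0 b=0
t9.Δ1 c=0 clk=0 a=0 b=0
t10.Δ0 c=0 clk=0 a=0 b=0
t10.Δ1 c=0 clk=1 a=0 b=0
t10.Δ2 c=0 clk=1 a=1 b=0
t11.Δ0 c=0 clk=1 a=1 b=0
t11.Δ1 c=0 clk=0 a=1 b=0
t12.Δ0 c=0 clk=0 a=1 b=0
t12.Δ1 c=0 clk=1 a=1 b=0
t12.Δ2 c=0 clk=1 a=0 b=0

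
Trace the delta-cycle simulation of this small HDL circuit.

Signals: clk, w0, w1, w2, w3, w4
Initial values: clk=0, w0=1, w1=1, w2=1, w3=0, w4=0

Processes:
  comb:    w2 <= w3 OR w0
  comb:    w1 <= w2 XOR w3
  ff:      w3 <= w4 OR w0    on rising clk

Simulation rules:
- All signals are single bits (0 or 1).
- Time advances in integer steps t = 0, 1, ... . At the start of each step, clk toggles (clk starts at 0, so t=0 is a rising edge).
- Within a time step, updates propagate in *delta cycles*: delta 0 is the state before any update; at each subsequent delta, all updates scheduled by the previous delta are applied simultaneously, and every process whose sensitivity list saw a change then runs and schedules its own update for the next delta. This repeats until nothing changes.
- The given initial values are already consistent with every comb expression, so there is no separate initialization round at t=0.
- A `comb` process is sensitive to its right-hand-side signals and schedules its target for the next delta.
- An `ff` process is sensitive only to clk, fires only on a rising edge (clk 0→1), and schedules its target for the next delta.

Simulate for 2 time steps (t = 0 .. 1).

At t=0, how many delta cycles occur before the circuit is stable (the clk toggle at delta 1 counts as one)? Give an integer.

3

t0.Δ0 w0=1 clk=0 w2=1 w3=0 w4=0 w1=1
t0.Δ1 w0=1 clk=1 w2=1 w3=0 w4=0 w1=1
t0.Δ2 w0=1 clk=1 w2=1 w3=1 w4=0 w1=1
t0.Δ3 w0=1 clk=1 w2=1 w3=1 w4=0 w1=0
t1.Δ0 w0=1 clk=1 w2=1 w3=1 w4=0 w1=0
t1.Δ1 w0=1 clk=0 w2=1 w3=1 w4=0 w1=0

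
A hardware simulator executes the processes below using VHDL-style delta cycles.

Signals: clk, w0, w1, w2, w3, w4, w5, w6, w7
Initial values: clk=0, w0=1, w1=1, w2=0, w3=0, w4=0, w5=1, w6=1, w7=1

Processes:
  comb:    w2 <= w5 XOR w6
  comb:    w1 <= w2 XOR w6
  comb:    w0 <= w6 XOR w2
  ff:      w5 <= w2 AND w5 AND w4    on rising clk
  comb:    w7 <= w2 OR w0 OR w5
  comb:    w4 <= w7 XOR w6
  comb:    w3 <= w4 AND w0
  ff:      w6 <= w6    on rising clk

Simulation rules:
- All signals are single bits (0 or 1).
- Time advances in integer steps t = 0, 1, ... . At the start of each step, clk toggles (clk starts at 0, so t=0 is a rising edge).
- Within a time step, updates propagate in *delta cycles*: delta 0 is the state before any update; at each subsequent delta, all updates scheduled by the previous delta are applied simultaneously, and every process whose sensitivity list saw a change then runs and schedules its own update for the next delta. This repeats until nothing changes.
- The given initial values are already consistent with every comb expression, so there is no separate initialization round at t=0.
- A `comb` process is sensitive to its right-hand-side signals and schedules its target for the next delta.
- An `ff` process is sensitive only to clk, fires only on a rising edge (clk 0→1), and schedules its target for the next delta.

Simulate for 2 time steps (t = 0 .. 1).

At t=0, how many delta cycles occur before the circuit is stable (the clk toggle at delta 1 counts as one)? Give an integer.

t0.Δ0 w3=0 w1=1 w6=1 w7=1 w2=0 clk=0 w5=1 w4=0 w0=1
t0.Δ1 w3=0 w1=1 w6=1 w7=1 w2=0 clk=1 w5=1 w4=0 w0=1
t0.Δ2 w3=0 w1=1 w6=1 w7=1 w2=0 clk=1 w5=0 w4=0 w0=1
t0.Δ3 w3=0 w1=1 w6=1 w7=1 w2=1 clk=1 w5=0 w4=0 w0=1
t0.Δ4 w3=0 w1=0 w6=1 w7=1 w2=1 clk=1 w5=0 w4=0 w0=0
t1.Δ0 w3=0 w1=0 w6=1 w7=1 w2=1 clk=1 w5=0 w4=0 w0=0
t1.Δ1 w3=0 w1=0 w6=1 w7=1 w2=1 clk=0 w5=0 w4=0 w0=0

4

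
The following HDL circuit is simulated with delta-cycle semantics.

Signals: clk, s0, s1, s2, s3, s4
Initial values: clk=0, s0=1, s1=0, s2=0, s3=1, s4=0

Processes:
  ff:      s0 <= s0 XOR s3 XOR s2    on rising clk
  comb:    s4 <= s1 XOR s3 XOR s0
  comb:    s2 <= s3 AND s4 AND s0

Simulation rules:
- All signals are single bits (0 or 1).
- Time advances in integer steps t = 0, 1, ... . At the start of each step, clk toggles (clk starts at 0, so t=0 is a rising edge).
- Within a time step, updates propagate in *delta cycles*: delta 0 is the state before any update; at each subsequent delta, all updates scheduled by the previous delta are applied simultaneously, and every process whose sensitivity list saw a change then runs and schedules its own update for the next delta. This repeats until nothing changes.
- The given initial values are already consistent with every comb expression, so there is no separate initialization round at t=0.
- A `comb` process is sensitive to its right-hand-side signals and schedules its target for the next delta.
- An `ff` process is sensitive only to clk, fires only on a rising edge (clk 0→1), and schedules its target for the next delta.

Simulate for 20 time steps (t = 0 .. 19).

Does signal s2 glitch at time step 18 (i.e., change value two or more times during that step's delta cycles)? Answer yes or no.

[bits: s2,s3,clk,s0,s1,s4]
t=0: Δ0=010100 Δ1=011100 Δ2=011000 Δ3=011001 | 3Δ
t=1: Δ0=011001 Δ1=010001 | 1Δ
t=2: Δ0=010001 Δ1=011001 Δ2=011101 Δ3=111100 Δ4=011100 | 4Δ
t=3: Δ0=011100 Δ1=010100 | 1Δ
t=4: Δ0=010100 Δ1=011100 Δ2=011000 Δ3=011001 | 3Δ
t=5: Δ0=011001 Δ1=010001 | 1Δ
t=6: Δ0=010001 Δ1=011001 Δ2=011101 Δ3=111100 Δ4=011100 | 4Δ
t=7: Δ0=011100 Δ1=010100 | 1Δ
t=8: Δ0=010100 Δ1=011100 Δ2=011000 Δ3=011001 | 3Δ
t=9: Δ0=011001 Δ1=010001 | 1Δ
t=10: Δ0=010001 Δ1=011001 Δ2=011101 Δ3=111100 Δ4=011100 | 4Δ
t=11: Δ0=011100 Δ1=010100 | 1Δ
t=12: Δ0=010100 Δ1=011100 Δ2=011000 Δ3=011001 | 3Δ
t=13: Δ0=011001 Δ1=010001 | 1Δ
t=14: Δ0=010001 Δ1=011001 Δ2=011101 Δ3=111100 Δ4=011100 | 4Δ
t=15: Δ0=011100 Δ1=010100 | 1Δ
t=16: Δ0=010100 Δ1=011100 Δ2=011000 Δ3=011001 | 3Δ
t=17: Δ0=011001 Δ1=010001 | 1Δ
t=18: Δ0=010001 Δ1=011001 Δ2=011101 Δ3=111100 Δ4=011100 | 4Δ
t=19: Δ0=011100 Δ1=010100 | 1Δ

yes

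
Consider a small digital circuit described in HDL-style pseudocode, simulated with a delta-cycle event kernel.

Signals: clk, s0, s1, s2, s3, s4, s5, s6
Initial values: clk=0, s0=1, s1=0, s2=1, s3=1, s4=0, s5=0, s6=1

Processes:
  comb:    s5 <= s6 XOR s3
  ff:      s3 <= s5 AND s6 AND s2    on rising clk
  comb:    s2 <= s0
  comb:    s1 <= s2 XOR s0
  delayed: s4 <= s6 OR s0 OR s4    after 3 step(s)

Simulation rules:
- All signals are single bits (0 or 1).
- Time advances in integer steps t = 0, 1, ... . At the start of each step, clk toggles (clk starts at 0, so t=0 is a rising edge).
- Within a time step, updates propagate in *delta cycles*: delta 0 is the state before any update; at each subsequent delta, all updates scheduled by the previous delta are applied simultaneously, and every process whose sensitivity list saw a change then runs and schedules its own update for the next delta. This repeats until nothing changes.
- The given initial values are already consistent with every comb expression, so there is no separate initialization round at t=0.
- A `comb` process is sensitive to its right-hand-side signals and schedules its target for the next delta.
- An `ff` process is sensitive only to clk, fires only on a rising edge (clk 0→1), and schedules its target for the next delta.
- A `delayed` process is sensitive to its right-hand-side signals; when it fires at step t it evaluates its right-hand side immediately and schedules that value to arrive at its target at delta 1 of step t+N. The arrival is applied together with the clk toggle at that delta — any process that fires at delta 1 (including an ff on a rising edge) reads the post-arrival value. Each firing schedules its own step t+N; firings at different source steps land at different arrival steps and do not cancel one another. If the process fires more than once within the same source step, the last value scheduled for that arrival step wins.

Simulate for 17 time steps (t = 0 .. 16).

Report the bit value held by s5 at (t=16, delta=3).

t=0 Δ0: s1=0 s2=1 s6=1 s4=0 s5=0 s3=1 s0=1 clk=0
  Δ1: clk:0→1
  Δ2: s3:1→0
  Δ3: s5:0→1
  (3Δ to stable)
t=1 Δ0: s1=0 s2=1 s6=1 s4=0 s5=1 s3=0 s0=1 clk=1
  Δ1: clk:1→0
  (1Δ to stable)
t=2 Δ0: s1=0 s2=1 s6=1 s4=0 s5=1 s3=0 s0=1 clk=0
  Δ1: clk:0→1
  Δ2: s3:0→1
  Δ3: s5:1→0
  (3Δ to stable)
t=3 Δ0: s1=0 s2=1 s6=1 s4=0 s5=0 s3=1 s0=1 clk=1
  Δ1: clk:1→0
  (1Δ to stable)
t=4 Δ0: s1=0 s2=1 s6=1 s4=0 s5=0 s3=1 s0=1 clk=0
  Δ1: clk:0→1
  Δ2: s3:1→0
  Δ3: s5:0→1
  (3Δ to stable)
t=5 Δ0: s1=0 s2=1 s6=1 s4=0 s5=1 s3=0 s0=1 clk=1
  Δ1: clk:1→0
  (1Δ to stable)
t=6 Δ0: s1=0 s2=1 s6=1 s4=0 s5=1 s3=0 s0=1 clk=0
  Δ1: clk:0→1
  Δ2: s3:0→1
  Δ3: s5:1→0
  (3Δ to stable)
t=7 Δ0: s1=0 s2=1 s6=1 s4=0 s5=0 s3=1 s0=1 clk=1
  Δ1: clk:1→0
  (1Δ to stable)
t=8 Δ0: s1=0 s2=1 s6=1 s4=0 s5=0 s3=1 s0=1 clk=0
  Δ1: clk:0→1
  Δ2: s3:1→0
  Δ3: s5:0→1
  (3Δ to stable)
t=9 Δ0: s1=0 s2=1 s6=1 s4=0 s5=1 s3=0 s0=1 clk=1
  Δ1: clk:1→0
  (1Δ to stable)
t=10 Δ0: s1=0 s2=1 s6=1 s4=0 s5=1 s3=0 s0=1 clk=0
  Δ1: clk:0→1
  Δ2: s3:0→1
  Δ3: s5:1→0
  (3Δ to stable)
t=11 Δ0: s1=0 s2=1 s6=1 s4=0 s5=0 s3=1 s0=1 clk=1
  Δ1: clk:1→0
  (1Δ to stable)
t=12 Δ0: s1=0 s2=1 s6=1 s4=0 s5=0 s3=1 s0=1 clk=0
  Δ1: clk:0→1
  Δ2: s3:1→0
  Δ3: s5:0→1
  (3Δ to stable)
t=13 Δ0: s1=0 s2=1 s6=1 s4=0 s5=1 s3=0 s0=1 clk=1
  Δ1: clk:1→0
  (1Δ to stable)
t=14 Δ0: s1=0 s2=1 s6=1 s4=0 s5=1 s3=0 s0=1 clk=0
  Δ1: clk:0→1
  Δ2: s3:0→1
  Δ3: s5:1→0
  (3Δ to stable)
t=15 Δ0: s1=0 s2=1 s6=1 s4=0 s5=0 s3=1 s0=1 clk=1
  Δ1: clk:1→0
  (1Δ to stable)
t=16 Δ0: s1=0 s2=1 s6=1 s4=0 s5=0 s3=1 s0=1 clk=0
  Δ1: clk:0→1
  Δ2: s3:1→0
  Δ3: s5:0→1
  (3Δ to stable)

1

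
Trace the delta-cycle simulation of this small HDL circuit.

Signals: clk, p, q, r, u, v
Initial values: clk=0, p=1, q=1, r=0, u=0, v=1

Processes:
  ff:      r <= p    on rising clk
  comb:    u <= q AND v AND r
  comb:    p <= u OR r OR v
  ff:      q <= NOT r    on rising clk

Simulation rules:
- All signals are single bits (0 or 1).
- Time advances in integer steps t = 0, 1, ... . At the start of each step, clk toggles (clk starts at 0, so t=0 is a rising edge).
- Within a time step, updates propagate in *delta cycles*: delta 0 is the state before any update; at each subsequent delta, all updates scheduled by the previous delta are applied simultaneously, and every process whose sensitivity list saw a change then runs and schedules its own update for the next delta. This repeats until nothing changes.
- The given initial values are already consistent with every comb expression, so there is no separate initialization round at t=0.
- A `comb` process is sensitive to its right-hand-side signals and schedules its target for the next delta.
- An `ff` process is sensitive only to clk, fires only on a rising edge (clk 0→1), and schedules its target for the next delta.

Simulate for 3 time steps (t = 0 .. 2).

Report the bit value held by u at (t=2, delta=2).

t=0 Δ0: clk=0 u=0 q=1 p=1 v=1 r=0
  Δ1: clk:0→1
  Δ2: r:0→1
  Δ3: u:0→1
  (3Δ to stable)
t=1 Δ0: clk=1 u=1 q=1 p=1 v=1 r=1
  Δ1: clk:1→0
  (1Δ to stable)
t=2 Δ0: clk=0 u=1 q=1 p=1 v=1 r=1
  Δ1: clk:0→1
  Δ2: q:1→0
  Δ3: u:1→0
  (3Δ to stable)

1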